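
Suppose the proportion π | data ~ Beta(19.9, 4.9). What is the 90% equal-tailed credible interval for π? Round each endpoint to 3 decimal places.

Posterior: Beta(19.9, 4.9).
Equal-tailed 90% interval: the 0.05 and 0.95 quantiles of Beta(19.9, 4.9).
Posterior mean ≈ 0.802, SD ≈ 0.078; a Normal approximation gives roughly [0.673, 0.931].
Exact: F⁻¹(0.05) = 0.661; F⁻¹(0.95) = 0.916.

[0.661, 0.916]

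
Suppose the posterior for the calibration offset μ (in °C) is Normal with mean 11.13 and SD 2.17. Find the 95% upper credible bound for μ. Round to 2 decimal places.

14.70

Need U with P(μ ≤ U) = 0.95: U = 11.13 + z_{0.05}·2.17.
z = 1.645; U = 11.13 + 1.645 × 2.17 = 14.70.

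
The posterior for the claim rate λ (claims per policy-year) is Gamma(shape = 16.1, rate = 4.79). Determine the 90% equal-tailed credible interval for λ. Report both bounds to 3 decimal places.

Posterior: Gamma(shape 16.1, rate 4.79).
Equal-tailed 90% interval: Gamma(16.1, 4.79) quantiles at 0.05 and 0.95.
Posterior mean ≈ 3.361, SD ≈ 0.838; a Normal approximation gives roughly [1.983, 4.739].
Exact: lower = 2.112; upper = 4.847.

[2.112, 4.847]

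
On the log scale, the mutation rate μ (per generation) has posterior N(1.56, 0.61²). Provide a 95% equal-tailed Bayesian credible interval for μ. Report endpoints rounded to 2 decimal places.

On the log scale the 95% interval is 1.56 ± 1.960 × 0.61 = [0.3644, 2.7556].
Exponentiate: [e^0.3644, e^2.7556] = [1.44, 15.73].

[1.44, 15.73]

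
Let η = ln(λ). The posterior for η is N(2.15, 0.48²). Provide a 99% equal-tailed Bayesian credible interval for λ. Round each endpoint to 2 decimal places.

On the log scale the 99% interval is 2.15 ± 2.576 × 0.48 = [0.9136, 3.3864].
Exponentiate: [e^0.9136, e^3.3864] = [2.49, 29.56].

[2.49, 29.56]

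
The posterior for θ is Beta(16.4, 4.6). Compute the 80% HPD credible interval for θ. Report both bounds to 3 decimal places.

[0.683, 0.905]

The posterior is unimodal and skewed, so the HPD interval has equal density at both endpoints and is the shortest 80% interval.
Solving f(0.683) = f(0.905) with F(0.905) − F(0.683) = 0.80 gives [0.683, 0.905].
For comparison, the equal-tailed interval is [0.662, 0.888]; the HPD is narrower and shifted toward the mode.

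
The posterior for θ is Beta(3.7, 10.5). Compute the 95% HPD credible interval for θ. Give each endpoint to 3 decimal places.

The posterior is unimodal and skewed, so the HPD interval has equal density at both endpoints and is the shortest 95% interval.
Solving f(0.059) = f(0.481) with F(0.481) − F(0.059) = 0.95 gives [0.059, 0.481].
For comparison, the equal-tailed interval is [0.077, 0.508]; the HPD is narrower and shifted toward the mode.

[0.059, 0.481]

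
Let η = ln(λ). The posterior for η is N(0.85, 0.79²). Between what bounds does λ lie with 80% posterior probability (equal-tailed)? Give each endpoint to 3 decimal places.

[0.850, 6.439]

On the log scale the 80% interval is 0.85 ± 1.282 × 0.79 = [-0.1624, 1.8624].
Exponentiate: [e^-0.1624, e^1.8624] = [0.850, 6.439].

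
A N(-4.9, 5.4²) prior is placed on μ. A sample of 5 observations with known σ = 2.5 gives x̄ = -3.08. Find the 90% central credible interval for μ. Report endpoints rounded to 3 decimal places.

[-4.956, -1.354]

Posterior precision = 1/5.4² + 5/2.5² = 0.0343 + 0.8000 = 0.8343, so posterior SD = 1.0948.
Posterior mean = (-4.9/5.4² + 5·-3.08/2.5²) / 0.8343 = -3.1548.
Interval: -3.1548 ± 1.645 × 1.0948 → [-4.956, -1.354].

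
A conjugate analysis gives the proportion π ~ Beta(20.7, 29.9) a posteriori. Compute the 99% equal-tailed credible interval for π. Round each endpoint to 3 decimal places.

Posterior: Beta(20.7, 29.9).
Equal-tailed 99% interval: the 0.005 and 0.995 quantiles of Beta(20.7, 29.9).
Posterior mean ≈ 0.409, SD ≈ 0.068; a Normal approximation gives roughly [0.233, 0.585].
Exact: F⁻¹(0.005) = 0.243; F⁻¹(0.995) = 0.589.

[0.243, 0.589]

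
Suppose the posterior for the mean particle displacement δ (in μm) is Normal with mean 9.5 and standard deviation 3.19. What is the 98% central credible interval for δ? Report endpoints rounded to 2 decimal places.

[2.08, 16.92]

The posterior is symmetric, so the 98% equal-tailed interval is δ = 9.5 ± z·3.19 with z = 2.326.
Half-width: 2.326 × 3.19 = 7.42.
9.5 − 7.42 = 2.08; 9.5 + 7.42 = 16.92.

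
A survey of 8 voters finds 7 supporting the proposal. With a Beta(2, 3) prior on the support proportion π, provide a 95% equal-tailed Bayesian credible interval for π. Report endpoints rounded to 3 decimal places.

[0.428, 0.901]

Posterior: Beta(2+7, 3+1) = Beta(9, 4).
Equal-tailed 95% interval: the 0.025 and 0.975 quantiles of Beta(9, 4).
Posterior mean ≈ 0.692, SD ≈ 0.123; a Normal approximation gives roughly [0.451, 0.934].
Exact: F⁻¹(0.025) = 0.428; F⁻¹(0.975) = 0.901.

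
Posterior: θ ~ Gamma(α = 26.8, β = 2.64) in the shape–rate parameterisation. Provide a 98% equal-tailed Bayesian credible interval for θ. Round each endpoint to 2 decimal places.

Posterior: Gamma(shape 26.8, rate 2.64).
Equal-tailed 98% interval: Gamma(26.8, 2.64) quantiles at 0.01 and 0.99.
Posterior mean ≈ 10.15, SD ≈ 1.96; a Normal approximation gives roughly [5.59, 14.71].
Exact: lower = 6.15; upper = 15.26.

[6.15, 15.26]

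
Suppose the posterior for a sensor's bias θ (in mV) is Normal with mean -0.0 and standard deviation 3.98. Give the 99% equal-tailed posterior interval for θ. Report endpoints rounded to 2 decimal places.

The posterior is symmetric, so the 99% equal-tailed interval is θ = -0.0 ± z·3.98 with z = 2.576.
Half-width: 2.576 × 3.98 = 10.25.
-0.0 − 10.25 = -10.25; -0.0 + 10.25 = 10.25.

[-10.25, 10.25]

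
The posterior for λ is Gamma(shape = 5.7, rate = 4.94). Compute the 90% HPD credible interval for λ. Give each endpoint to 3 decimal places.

[0.392, 1.886]

The posterior is unimodal and skewed, so the HPD interval has equal density at both endpoints and is the shortest 90% interval.
Solving f(0.392) = f(1.886) with F(1.886) − F(0.392) = 0.90 gives [0.392, 1.886].
For comparison, the equal-tailed interval is [0.489, 2.046]; the HPD is narrower and shifted toward the mode.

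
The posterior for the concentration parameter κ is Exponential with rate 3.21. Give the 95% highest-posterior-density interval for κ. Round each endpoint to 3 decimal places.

The exponential density is strictly decreasing on [0, ∞), so the HPD interval is anchored at 0: [0, q] with P(κ ≤ q) = 0.95.
q = −ln(1 − 0.95) / 3.21 = 2.9957 / 3.21 = 0.933.

[0.000, 0.933]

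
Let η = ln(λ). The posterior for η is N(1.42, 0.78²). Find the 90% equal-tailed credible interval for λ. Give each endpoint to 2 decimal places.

[1.15, 14.92]

On the log scale the 90% interval is 1.42 ± 1.645 × 0.78 = [0.1370, 2.7030].
Exponentiate: [e^0.1370, e^2.7030] = [1.15, 14.92].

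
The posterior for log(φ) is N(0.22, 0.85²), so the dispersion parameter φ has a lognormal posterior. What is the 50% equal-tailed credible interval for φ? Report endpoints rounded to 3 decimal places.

On the log scale the 50% interval is 0.22 ± 0.674 × 0.85 = [-0.3533, 0.7933].
Exponentiate: [e^-0.3533, e^0.7933] = [0.702, 2.211].

[0.702, 2.211]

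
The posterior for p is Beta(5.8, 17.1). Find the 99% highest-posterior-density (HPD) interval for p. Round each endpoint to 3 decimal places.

The posterior is unimodal and skewed, so the HPD interval has equal density at both endpoints and is the shortest 99% interval.
Solving f(0.062) = f(0.496) with F(0.496) − F(0.062) = 0.99 gives [0.062, 0.496].
For comparison, the equal-tailed interval is [0.072, 0.512]; the HPD is narrower and shifted toward the mode.

[0.062, 0.496]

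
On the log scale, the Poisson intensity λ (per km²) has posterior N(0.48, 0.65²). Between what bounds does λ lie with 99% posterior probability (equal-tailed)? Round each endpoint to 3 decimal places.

On the log scale the 99% interval is 0.48 ± 2.576 × 0.65 = [-1.1943, 2.1543].
Exponentiate: [e^-1.1943, e^2.1543] = [0.303, 8.622].

[0.303, 8.622]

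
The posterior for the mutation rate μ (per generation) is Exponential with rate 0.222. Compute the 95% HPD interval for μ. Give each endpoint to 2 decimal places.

[0.00, 13.49]

The exponential density is strictly decreasing on [0, ∞), so the HPD interval is anchored at 0: [0, q] with P(μ ≤ q) = 0.95.
q = −ln(1 − 0.95) / 0.222 = 2.9957 / 0.222 = 13.49.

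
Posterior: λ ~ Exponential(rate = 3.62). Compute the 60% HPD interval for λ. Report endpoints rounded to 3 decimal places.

[0.000, 0.253]

The exponential density is strictly decreasing on [0, ∞), so the HPD interval is anchored at 0: [0, q] with P(λ ≤ q) = 0.60.
q = −ln(1 − 0.60) / 3.62 = 0.9163 / 3.62 = 0.253.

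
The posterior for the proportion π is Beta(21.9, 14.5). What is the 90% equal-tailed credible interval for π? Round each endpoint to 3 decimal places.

Posterior: Beta(21.9, 14.5).
Equal-tailed 90% interval: the 0.05 and 0.95 quantiles of Beta(21.9, 14.5).
Posterior mean ≈ 0.602, SD ≈ 0.080; a Normal approximation gives roughly [0.470, 0.733].
Exact: F⁻¹(0.05) = 0.467; F⁻¹(0.95) = 0.730.

[0.467, 0.730]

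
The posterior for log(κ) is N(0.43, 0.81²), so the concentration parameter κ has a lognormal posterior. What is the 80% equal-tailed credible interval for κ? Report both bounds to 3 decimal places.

[0.544, 4.341]

On the log scale the 80% interval is 0.43 ± 1.282 × 0.81 = [-0.6081, 1.4681].
Exponentiate: [e^-0.6081, e^1.4681] = [0.544, 4.341].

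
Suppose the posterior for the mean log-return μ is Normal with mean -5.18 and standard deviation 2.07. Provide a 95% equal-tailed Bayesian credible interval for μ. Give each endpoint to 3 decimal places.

The posterior is symmetric, so the 95% equal-tailed interval is μ = -5.18 ± z·2.07 with z = 1.960.
Half-width: 1.960 × 2.07 = 4.057.
-5.18 − 4.057 = -9.237; -5.18 + 4.057 = -1.123.

[-9.237, -1.123]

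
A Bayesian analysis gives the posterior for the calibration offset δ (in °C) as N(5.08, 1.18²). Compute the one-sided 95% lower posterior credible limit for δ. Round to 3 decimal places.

Need L with P(δ ≥ L) = 0.95: L = 5.08 − z_{0.05}·1.18.
z = 1.645; L = 5.08 − 1.645 × 1.18 = 3.139.

3.139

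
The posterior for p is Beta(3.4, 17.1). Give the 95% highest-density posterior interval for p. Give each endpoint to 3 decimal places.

[0.029, 0.323]

The posterior is unimodal and skewed, so the HPD interval has equal density at both endpoints and is the shortest 95% interval.
Solving f(0.029) = f(0.323) with F(0.323) − F(0.029) = 0.95 gives [0.029, 0.323].
For comparison, the equal-tailed interval is [0.043, 0.350]; the HPD is narrower and shifted toward the mode.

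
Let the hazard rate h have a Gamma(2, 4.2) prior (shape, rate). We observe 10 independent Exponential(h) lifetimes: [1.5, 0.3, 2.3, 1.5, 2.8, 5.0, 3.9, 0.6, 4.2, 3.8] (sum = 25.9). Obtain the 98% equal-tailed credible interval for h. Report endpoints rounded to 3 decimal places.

Posterior: Gamma(2+10, 4.2+25.9) = Gamma(12, 30.1) (shape, rate).
Equal-tailed 98% interval: Gamma(12, 30.1) quantiles at 0.01 and 0.99.
Posterior mean ≈ 0.399, SD ≈ 0.115; a Normal approximation gives roughly [0.131, 0.666].
Exact: lower = 0.180; upper = 0.714.

[0.180, 0.714]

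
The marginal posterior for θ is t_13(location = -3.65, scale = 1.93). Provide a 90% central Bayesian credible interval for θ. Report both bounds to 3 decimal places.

The t_13 distribution is symmetric; the 90% interval is -3.65 ± t·1.93 with t_{0.95,13} = 1.771.
Half-width: 1.771 × 1.93 = 3.418.
-3.65 − 3.418 = -7.068; -3.65 + 3.418 = -0.232.

[-7.068, -0.232]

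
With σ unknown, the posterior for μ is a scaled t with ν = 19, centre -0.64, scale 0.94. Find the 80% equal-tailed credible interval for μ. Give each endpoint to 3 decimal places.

The t_19 distribution is symmetric; the 80% interval is -0.64 ± t·0.94 with t_{0.9,19} = 1.328.
Half-width: 1.328 × 0.94 = 1.248.
-0.64 − 1.248 = -1.888; -0.64 + 1.248 = 0.608.

[-1.888, 0.608]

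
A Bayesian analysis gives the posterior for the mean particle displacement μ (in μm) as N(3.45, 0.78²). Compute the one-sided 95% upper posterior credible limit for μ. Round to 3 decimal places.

4.733

Need U with P(μ ≤ U) = 0.95: U = 3.45 + z_{0.05}·0.78.
z = 1.645; U = 3.45 + 1.645 × 0.78 = 4.733.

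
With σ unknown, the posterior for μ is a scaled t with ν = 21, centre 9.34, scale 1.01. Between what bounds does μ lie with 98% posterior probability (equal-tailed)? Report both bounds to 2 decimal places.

The t_21 distribution is symmetric; the 98% interval is 9.34 ± t·1.01 with t_{0.99,21} = 2.518.
Half-width: 2.518 × 1.01 = 2.54.
9.34 − 2.54 = 6.80; 9.34 + 2.54 = 11.88.

[6.80, 11.88]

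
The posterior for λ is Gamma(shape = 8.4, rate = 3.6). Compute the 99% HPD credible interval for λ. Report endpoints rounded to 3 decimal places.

[0.659, 4.695]

The posterior is unimodal and skewed, so the HPD interval has equal density at both endpoints and is the shortest 99% interval.
Solving f(0.659) = f(4.695) with F(4.695) − F(0.659) = 0.99 gives [0.659, 4.695].
For comparison, the equal-tailed interval is [0.776, 4.921]; the HPD is narrower and shifted toward the mode.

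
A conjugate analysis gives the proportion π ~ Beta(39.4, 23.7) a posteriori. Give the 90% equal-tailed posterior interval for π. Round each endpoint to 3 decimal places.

[0.523, 0.722]

Posterior: Beta(39.4, 23.7).
Equal-tailed 90% interval: the 0.05 and 0.95 quantiles of Beta(39.4, 23.7).
Posterior mean ≈ 0.624, SD ≈ 0.060; a Normal approximation gives roughly [0.525, 0.724].
Exact: F⁻¹(0.05) = 0.523; F⁻¹(0.95) = 0.722.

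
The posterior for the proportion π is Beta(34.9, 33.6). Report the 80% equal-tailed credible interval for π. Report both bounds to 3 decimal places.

[0.432, 0.587]

Posterior: Beta(34.9, 33.6).
Equal-tailed 80% interval: the 0.1 and 0.9 quantiles of Beta(34.9, 33.6).
Posterior mean ≈ 0.509, SD ≈ 0.060; a Normal approximation gives roughly [0.433, 0.586].
Exact: F⁻¹(0.1) = 0.432; F⁻¹(0.9) = 0.587.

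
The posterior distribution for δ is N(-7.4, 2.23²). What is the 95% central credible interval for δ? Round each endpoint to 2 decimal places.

[-11.77, -3.03]

The posterior is symmetric, so the 95% equal-tailed interval is δ = -7.4 ± z·2.23 with z = 1.960.
Half-width: 1.960 × 2.23 = 4.37.
-7.4 − 4.37 = -11.77; -7.4 + 4.37 = -3.03.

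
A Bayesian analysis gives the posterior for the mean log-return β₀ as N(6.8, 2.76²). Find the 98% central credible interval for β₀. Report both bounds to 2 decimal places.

[0.38, 13.22]

The posterior is symmetric, so the 98% equal-tailed interval is β₀ = 6.8 ± z·2.76 with z = 2.326.
Half-width: 2.326 × 2.76 = 6.42.
6.8 − 6.42 = 0.38; 6.8 + 6.42 = 13.22.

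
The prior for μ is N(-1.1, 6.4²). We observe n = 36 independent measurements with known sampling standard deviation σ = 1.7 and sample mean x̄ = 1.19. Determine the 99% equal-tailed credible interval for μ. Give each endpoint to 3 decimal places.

[0.456, 1.915]

Posterior precision = 1/6.4² + 36/1.7² = 0.0244 + 12.4567 = 12.4812, so posterior SD = 0.2831.
Posterior mean = (-1.1/6.4² + 36·1.19/1.7²) / 12.4812 = 1.1855.
Interval: 1.1855 ± 2.576 × 0.2831 → [0.456, 1.915].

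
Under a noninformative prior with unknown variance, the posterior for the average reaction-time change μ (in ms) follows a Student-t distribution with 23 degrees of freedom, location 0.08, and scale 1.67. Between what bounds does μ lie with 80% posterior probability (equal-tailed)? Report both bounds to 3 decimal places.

The t_23 distribution is symmetric; the 80% interval is 0.08 ± t·1.67 with t_{0.9,23} = 1.319.
Half-width: 1.319 × 1.67 = 2.203.
0.08 − 2.203 = -2.123; 0.08 + 2.203 = 2.283.

[-2.123, 2.283]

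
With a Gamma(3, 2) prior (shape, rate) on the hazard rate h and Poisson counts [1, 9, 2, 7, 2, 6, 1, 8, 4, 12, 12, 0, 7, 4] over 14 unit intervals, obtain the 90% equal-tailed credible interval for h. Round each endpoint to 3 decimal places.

[4.004, 5.817]

Posterior: Gamma(3+75, 2+14) = Gamma(78, 16) (shape, rate).
Equal-tailed 90% interval: Gamma(78, 16) quantiles at 0.05 and 0.95.
Posterior mean ≈ 4.875, SD ≈ 0.552; a Normal approximation gives roughly [3.967, 5.783].
Exact: lower = 4.004; upper = 5.817.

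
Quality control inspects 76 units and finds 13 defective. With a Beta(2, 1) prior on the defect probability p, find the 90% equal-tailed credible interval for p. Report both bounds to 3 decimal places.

[0.122, 0.266]

Posterior: Beta(2+13, 1+63) = Beta(15, 64).
Equal-tailed 90% interval: the 0.05 and 0.95 quantiles of Beta(15, 64).
Posterior mean ≈ 0.190, SD ≈ 0.044; a Normal approximation gives roughly [0.118, 0.262].
Exact: F⁻¹(0.05) = 0.122; F⁻¹(0.95) = 0.266.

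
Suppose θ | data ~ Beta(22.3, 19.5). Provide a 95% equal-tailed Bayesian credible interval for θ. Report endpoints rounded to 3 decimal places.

[0.383, 0.681]

Posterior: Beta(22.3, 19.5).
Equal-tailed 95% interval: the 0.025 and 0.975 quantiles of Beta(22.3, 19.5).
Posterior mean ≈ 0.533, SD ≈ 0.076; a Normal approximation gives roughly [0.384, 0.683].
Exact: F⁻¹(0.025) = 0.383; F⁻¹(0.975) = 0.681.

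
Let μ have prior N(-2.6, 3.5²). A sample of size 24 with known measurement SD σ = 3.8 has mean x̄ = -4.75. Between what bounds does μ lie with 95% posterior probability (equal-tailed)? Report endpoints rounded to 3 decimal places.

Posterior precision = 1/3.5² + 24/3.8² = 0.0816 + 1.6620 = 1.7437, so posterior SD = 0.7573.
Posterior mean = (-2.6/3.5² + 24·-4.75/3.8²) / 1.7437 = -4.6493.
Interval: -4.6493 ± 1.960 × 0.7573 → [-6.134, -3.165].

[-6.134, -3.165]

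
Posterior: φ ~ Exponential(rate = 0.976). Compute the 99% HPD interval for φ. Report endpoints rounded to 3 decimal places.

[0.000, 4.718]

The exponential density is strictly decreasing on [0, ∞), so the HPD interval is anchored at 0: [0, q] with P(φ ≤ q) = 0.99.
q = −ln(1 − 0.99) / 0.976 = 4.6052 / 0.976 = 4.718.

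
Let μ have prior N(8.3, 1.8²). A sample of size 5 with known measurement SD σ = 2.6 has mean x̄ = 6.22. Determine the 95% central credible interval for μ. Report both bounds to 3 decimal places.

[4.918, 8.747]

Posterior precision = 1/1.8² + 5/2.6² = 0.3086 + 0.7396 = 1.0483, so posterior SD = 0.9767.
Posterior mean = (8.3/1.8² + 5·6.22/2.6²) / 1.0483 = 6.8324.
Interval: 6.8324 ± 1.960 × 0.9767 → [4.918, 8.747].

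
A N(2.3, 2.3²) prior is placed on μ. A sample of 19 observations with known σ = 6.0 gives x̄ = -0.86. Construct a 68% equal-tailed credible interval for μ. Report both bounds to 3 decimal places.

Posterior precision = 1/2.3² + 19/6.0² = 0.1890 + 0.5278 = 0.7168, so posterior SD = 1.1811.
Posterior mean = (2.3/2.3² + 19·-0.86/6.0²) / 0.7168 = -0.0267.
Interval: -0.0267 ± 0.994 × 1.1811 → [-1.201, 1.148].

[-1.201, 1.148]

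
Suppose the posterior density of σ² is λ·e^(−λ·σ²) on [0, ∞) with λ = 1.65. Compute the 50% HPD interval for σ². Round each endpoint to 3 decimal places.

[0.000, 0.420]

The exponential density is strictly decreasing on [0, ∞), so the HPD interval is anchored at 0: [0, q] with P(σ² ≤ q) = 0.50.
q = −ln(1 − 0.50) / 1.65 = 0.6931 / 1.65 = 0.420.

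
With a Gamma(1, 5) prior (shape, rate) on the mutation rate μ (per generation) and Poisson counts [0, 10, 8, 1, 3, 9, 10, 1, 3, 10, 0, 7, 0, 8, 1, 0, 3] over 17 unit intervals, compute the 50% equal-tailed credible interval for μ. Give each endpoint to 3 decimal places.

[3.136, 3.666]

Posterior: Gamma(1+74, 5+17) = Gamma(75, 22) (shape, rate).
Equal-tailed 50% interval: Gamma(75, 22) quantiles at 0.25 and 0.75.
Posterior mean ≈ 3.409, SD ≈ 0.394; a Normal approximation gives roughly [3.144, 3.675].
Exact: lower = 3.136; upper = 3.666.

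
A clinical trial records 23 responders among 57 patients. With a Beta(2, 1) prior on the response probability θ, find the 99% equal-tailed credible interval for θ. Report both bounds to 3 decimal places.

[0.262, 0.582]

Posterior: Beta(2+23, 1+34) = Beta(25, 35).
Equal-tailed 99% interval: the 0.005 and 0.995 quantiles of Beta(25, 35).
Posterior mean ≈ 0.417, SD ≈ 0.063; a Normal approximation gives roughly [0.254, 0.579].
Exact: F⁻¹(0.005) = 0.262; F⁻¹(0.995) = 0.582.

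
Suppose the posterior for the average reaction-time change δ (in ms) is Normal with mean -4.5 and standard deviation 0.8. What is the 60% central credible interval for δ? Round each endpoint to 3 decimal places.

The posterior is symmetric, so the 60% equal-tailed interval is δ = -4.5 ± z·0.8 with z = 0.842.
Half-width: 0.842 × 0.8 = 0.673.
-4.5 − 0.673 = -5.173; -4.5 + 0.673 = -3.827.

[-5.173, -3.827]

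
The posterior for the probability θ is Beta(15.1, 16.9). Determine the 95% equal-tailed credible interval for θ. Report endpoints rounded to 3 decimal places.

[0.304, 0.643]

Posterior: Beta(15.1, 16.9).
Equal-tailed 95% interval: the 0.025 and 0.975 quantiles of Beta(15.1, 16.9).
Posterior mean ≈ 0.472, SD ≈ 0.087; a Normal approximation gives roughly [0.302, 0.642].
Exact: F⁻¹(0.025) = 0.304; F⁻¹(0.975) = 0.643.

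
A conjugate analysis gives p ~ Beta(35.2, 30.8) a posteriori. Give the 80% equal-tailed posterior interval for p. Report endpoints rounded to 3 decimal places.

[0.455, 0.612]

Posterior: Beta(35.2, 30.8).
Equal-tailed 80% interval: the 0.1 and 0.9 quantiles of Beta(35.2, 30.8).
Posterior mean ≈ 0.533, SD ≈ 0.061; a Normal approximation gives roughly [0.455, 0.611].
Exact: F⁻¹(0.1) = 0.455; F⁻¹(0.9) = 0.612.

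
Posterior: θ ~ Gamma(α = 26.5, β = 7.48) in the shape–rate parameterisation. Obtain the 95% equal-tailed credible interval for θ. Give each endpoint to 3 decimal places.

[2.325, 5.013]

Posterior: Gamma(shape 26.5, rate 7.48).
Equal-tailed 95% interval: Gamma(26.5, 7.48) quantiles at 0.025 and 0.975.
Posterior mean ≈ 3.543, SD ≈ 0.688; a Normal approximation gives roughly [2.194, 4.892].
Exact: lower = 2.325; upper = 5.013.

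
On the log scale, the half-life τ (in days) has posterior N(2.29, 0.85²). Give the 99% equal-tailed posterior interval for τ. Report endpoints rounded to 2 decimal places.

On the log scale the 99% interval is 2.29 ± 2.576 × 0.85 = [0.1005, 4.4795].
Exponentiate: [e^0.1005, e^4.4795] = [1.11, 88.19].

[1.11, 88.19]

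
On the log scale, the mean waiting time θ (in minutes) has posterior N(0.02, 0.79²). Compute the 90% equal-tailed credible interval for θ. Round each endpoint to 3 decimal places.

[0.278, 3.741]

On the log scale the 90% interval is 0.02 ± 1.645 × 0.79 = [-1.2794, 1.3194].
Exponentiate: [e^-1.2794, e^1.3194] = [0.278, 3.741].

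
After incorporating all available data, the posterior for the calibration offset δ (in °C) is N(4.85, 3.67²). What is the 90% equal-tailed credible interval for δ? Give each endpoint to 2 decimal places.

The posterior is symmetric, so the 90% equal-tailed interval is δ = 4.85 ± z·3.67 with z = 1.645.
Half-width: 1.645 × 3.67 = 6.04.
4.85 − 6.04 = -1.19; 4.85 + 6.04 = 10.89.

[-1.19, 10.89]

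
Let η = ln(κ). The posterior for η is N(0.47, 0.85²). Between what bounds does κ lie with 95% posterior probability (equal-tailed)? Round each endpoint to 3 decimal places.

[0.302, 8.465]

On the log scale the 95% interval is 0.47 ± 1.960 × 0.85 = [-1.1960, 2.1360].
Exponentiate: [e^-1.1960, e^2.1360] = [0.302, 8.465].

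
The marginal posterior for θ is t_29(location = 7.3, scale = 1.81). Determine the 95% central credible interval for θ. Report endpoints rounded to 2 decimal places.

[3.60, 11.00]

The t_29 distribution is symmetric; the 95% interval is 7.3 ± t·1.81 with t_{0.975,29} = 2.045.
Half-width: 2.045 × 1.81 = 3.70.
7.3 − 3.70 = 3.60; 7.3 + 3.70 = 11.00.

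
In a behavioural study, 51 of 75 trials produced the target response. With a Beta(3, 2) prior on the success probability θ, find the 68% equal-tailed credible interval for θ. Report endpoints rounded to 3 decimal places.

[0.623, 0.727]

Posterior: Beta(3+51, 2+24) = Beta(54, 26).
Equal-tailed 68% interval: the 0.16 and 0.84 quantiles of Beta(54, 26).
Posterior mean ≈ 0.675, SD ≈ 0.052; a Normal approximation gives roughly [0.623, 0.727].
Exact: F⁻¹(0.16) = 0.623; F⁻¹(0.84) = 0.727.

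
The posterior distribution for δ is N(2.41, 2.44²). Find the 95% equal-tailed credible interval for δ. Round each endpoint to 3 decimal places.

[-2.372, 7.192]

The posterior is symmetric, so the 95% equal-tailed interval is δ = 2.41 ± z·2.44 with z = 1.960.
Half-width: 1.960 × 2.44 = 4.782.
2.41 − 4.782 = -2.372; 2.41 + 4.782 = 7.192.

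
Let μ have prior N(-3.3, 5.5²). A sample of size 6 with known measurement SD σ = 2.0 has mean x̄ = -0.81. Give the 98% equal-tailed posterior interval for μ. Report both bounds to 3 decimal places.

[-2.743, 1.015]

Posterior precision = 1/5.5² + 6/2.0² = 0.0331 + 1.5000 = 1.5331, so posterior SD = 0.8076.
Posterior mean = (-3.3/5.5² + 6·-0.81/2.0²) / 1.5331 = -0.8637.
Interval: -0.8637 ± 2.326 × 0.8076 → [-2.743, 1.015].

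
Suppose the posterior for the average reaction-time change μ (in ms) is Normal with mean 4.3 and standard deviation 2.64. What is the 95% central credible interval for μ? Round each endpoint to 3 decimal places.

[-0.874, 9.474]

The posterior is symmetric, so the 95% equal-tailed interval is μ = 4.3 ± z·2.64 with z = 1.960.
Half-width: 1.960 × 2.64 = 5.174.
4.3 − 5.174 = -0.874; 4.3 + 5.174 = 9.474.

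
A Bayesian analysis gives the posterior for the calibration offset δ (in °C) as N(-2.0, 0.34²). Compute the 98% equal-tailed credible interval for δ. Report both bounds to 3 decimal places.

The posterior is symmetric, so the 98% equal-tailed interval is δ = -2.0 ± z·0.34 with z = 2.326.
Half-width: 2.326 × 0.34 = 0.791.
-2.0 − 0.791 = -2.791; -2.0 + 0.791 = -1.209.

[-2.791, -1.209]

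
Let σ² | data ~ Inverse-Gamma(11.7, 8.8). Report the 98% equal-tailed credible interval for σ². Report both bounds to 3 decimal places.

[0.417, 1.683]

Inverse-Gamma(11.7, 8.8) quantiles: F⁻¹(0.01) and F⁻¹(0.99).
Equivalently, 1/σ² ~ Gamma(11.7, rate = 8.8); invert its 0.99 and 0.01 quantiles.
Posterior mean ≈ 0.822, SD ≈ 0.264; a Normal approximation gives roughly [0.208, 1.437].
Exact: lower = 0.417; upper = 1.683.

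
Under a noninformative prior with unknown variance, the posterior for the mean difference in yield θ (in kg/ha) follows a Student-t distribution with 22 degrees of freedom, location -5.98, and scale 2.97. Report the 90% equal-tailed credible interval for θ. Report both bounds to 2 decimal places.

[-11.08, -0.88]

The t_22 distribution is symmetric; the 90% interval is -5.98 ± t·2.97 with t_{0.95,22} = 1.717.
Half-width: 1.717 × 2.97 = 5.10.
-5.98 − 5.10 = -11.08; -5.98 + 5.10 = -0.88.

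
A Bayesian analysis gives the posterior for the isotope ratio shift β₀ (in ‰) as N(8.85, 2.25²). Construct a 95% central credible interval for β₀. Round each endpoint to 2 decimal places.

[4.44, 13.26]

The posterior is symmetric, so the 95% equal-tailed interval is β₀ = 8.85 ± z·2.25 with z = 1.960.
Half-width: 1.960 × 2.25 = 4.41.
8.85 − 4.41 = 4.44; 8.85 + 4.41 = 13.26.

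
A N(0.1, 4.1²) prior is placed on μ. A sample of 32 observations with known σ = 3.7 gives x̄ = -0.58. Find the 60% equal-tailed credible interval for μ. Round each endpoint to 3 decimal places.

[-1.107, -0.020]

Posterior precision = 1/4.1² + 32/3.7² = 0.0595 + 2.3375 = 2.3970, so posterior SD = 0.6459.
Posterior mean = (0.1/4.1² + 32·-0.58/3.7²) / 2.3970 = -0.5631.
Interval: -0.5631 ± 0.842 × 0.6459 → [-1.107, -0.020].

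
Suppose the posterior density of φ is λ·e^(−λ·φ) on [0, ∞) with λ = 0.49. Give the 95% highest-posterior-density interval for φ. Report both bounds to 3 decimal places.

The exponential density is strictly decreasing on [0, ∞), so the HPD interval is anchored at 0: [0, q] with P(φ ≤ q) = 0.95.
q = −ln(1 − 0.95) / 0.49 = 2.9957 / 0.49 = 6.114.

[0.000, 6.114]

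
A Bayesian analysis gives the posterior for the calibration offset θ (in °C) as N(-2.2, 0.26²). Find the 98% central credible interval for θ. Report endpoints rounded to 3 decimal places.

The posterior is symmetric, so the 98% equal-tailed interval is θ = -2.2 ± z·0.26 with z = 2.326.
Half-width: 2.326 × 0.26 = 0.605.
-2.2 − 0.605 = -2.805; -2.2 + 0.605 = -1.595.

[-2.805, -1.595]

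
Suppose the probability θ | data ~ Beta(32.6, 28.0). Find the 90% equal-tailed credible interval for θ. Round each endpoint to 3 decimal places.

Posterior: Beta(32.6, 28.0).
Equal-tailed 90% interval: the 0.05 and 0.95 quantiles of Beta(32.6, 28.0).
Posterior mean ≈ 0.538, SD ≈ 0.064; a Normal approximation gives roughly [0.433, 0.642].
Exact: F⁻¹(0.05) = 0.433; F⁻¹(0.95) = 0.642.

[0.433, 0.642]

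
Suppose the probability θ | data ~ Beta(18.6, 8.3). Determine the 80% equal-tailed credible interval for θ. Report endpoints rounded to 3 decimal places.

[0.575, 0.801]

Posterior: Beta(18.6, 8.3).
Equal-tailed 80% interval: the 0.1 and 0.9 quantiles of Beta(18.6, 8.3).
Posterior mean ≈ 0.691, SD ≈ 0.087; a Normal approximation gives roughly [0.579, 0.804].
Exact: F⁻¹(0.1) = 0.575; F⁻¹(0.9) = 0.801.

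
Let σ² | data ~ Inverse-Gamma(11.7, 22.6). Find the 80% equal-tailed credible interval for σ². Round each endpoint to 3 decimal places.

[1.391, 2.979]

Inverse-Gamma(11.7, 22.6) quantiles: F⁻¹(0.1) and F⁻¹(0.9).
Equivalently, 1/σ² ~ Gamma(11.7, rate = 22.6); invert its 0.9 and 0.1 quantiles.
Posterior mean ≈ 2.112, SD ≈ 0.678; a Normal approximation gives roughly [1.243, 2.981].
Exact: lower = 1.391; upper = 2.979.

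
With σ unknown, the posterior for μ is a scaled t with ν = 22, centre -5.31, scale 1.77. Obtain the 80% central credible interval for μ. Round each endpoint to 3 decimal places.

The t_22 distribution is symmetric; the 80% interval is -5.31 ± t·1.77 with t_{0.9,22} = 1.321.
Half-width: 1.321 × 1.77 = 2.339.
-5.31 − 2.339 = -7.649; -5.31 + 2.339 = -2.971.

[-7.649, -2.971]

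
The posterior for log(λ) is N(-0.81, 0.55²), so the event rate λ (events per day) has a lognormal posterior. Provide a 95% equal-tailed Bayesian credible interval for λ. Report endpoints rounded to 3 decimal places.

On the log scale the 95% interval is -0.81 ± 1.960 × 0.55 = [-1.8880, 0.2680].
Exponentiate: [e^-1.8880, e^0.2680] = [0.151, 1.307].

[0.151, 1.307]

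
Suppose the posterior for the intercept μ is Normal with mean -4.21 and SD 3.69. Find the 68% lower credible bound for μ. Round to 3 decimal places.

-5.936

Need L with P(μ ≥ L) = 0.68: L = -4.21 − z_{0.32}·3.69.
z = 0.468; L = -4.21 − 0.468 × 3.69 = -5.936.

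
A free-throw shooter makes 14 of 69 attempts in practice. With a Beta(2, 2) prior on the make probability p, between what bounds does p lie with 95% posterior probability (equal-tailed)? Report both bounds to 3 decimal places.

[0.133, 0.320]

Posterior: Beta(2+14, 2+55) = Beta(16, 57).
Equal-tailed 95% interval: the 0.025 and 0.975 quantiles of Beta(16, 57).
Posterior mean ≈ 0.219, SD ≈ 0.048; a Normal approximation gives roughly [0.125, 0.313].
Exact: F⁻¹(0.025) = 0.133; F⁻¹(0.975) = 0.320.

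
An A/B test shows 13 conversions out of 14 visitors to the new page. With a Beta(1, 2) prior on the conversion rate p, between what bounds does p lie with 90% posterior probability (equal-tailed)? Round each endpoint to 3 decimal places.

[0.656, 0.947]

Posterior: Beta(1+13, 2+1) = Beta(14, 3).
Equal-tailed 90% interval: the 0.05 and 0.95 quantiles of Beta(14, 3).
Posterior mean ≈ 0.824, SD ≈ 0.090; a Normal approximation gives roughly [0.676, 0.971].
Exact: F⁻¹(0.05) = 0.656; F⁻¹(0.95) = 0.947.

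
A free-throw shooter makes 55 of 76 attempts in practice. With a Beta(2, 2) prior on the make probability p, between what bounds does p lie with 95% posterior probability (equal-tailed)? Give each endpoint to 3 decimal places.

Posterior: Beta(2+55, 2+21) = Beta(57, 23).
Equal-tailed 95% interval: the 0.025 and 0.975 quantiles of Beta(57, 23).
Posterior mean ≈ 0.713, SD ≈ 0.050; a Normal approximation gives roughly [0.614, 0.811].
Exact: F⁻¹(0.025) = 0.609; F⁻¹(0.975) = 0.806.

[0.609, 0.806]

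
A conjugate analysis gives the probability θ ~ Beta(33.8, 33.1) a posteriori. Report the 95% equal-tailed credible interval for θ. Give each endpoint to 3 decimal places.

[0.387, 0.624]

Posterior: Beta(33.8, 33.1).
Equal-tailed 95% interval: the 0.025 and 0.975 quantiles of Beta(33.8, 33.1).
Posterior mean ≈ 0.505, SD ≈ 0.061; a Normal approximation gives roughly [0.386, 0.624].
Exact: F⁻¹(0.025) = 0.387; F⁻¹(0.975) = 0.624.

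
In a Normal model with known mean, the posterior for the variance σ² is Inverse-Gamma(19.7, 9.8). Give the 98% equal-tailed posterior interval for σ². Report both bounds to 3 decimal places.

Inverse-Gamma(19.7, 9.8) quantiles: F⁻¹(0.01) and F⁻¹(0.99).
Equivalently, 1/σ² ~ Gamma(19.7, rate = 9.8); invert its 0.99 and 0.01 quantiles.
Posterior mean ≈ 0.524, SD ≈ 0.125; a Normal approximation gives roughly [0.234, 0.814].
Exact: lower = 0.311; upper = 0.902.

[0.311, 0.902]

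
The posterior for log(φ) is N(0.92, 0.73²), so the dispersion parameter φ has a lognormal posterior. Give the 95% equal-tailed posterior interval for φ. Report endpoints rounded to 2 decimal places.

On the log scale the 95% interval is 0.92 ± 1.960 × 0.73 = [-0.5108, 2.3508].
Exponentiate: [e^-0.5108, e^2.3508] = [0.60, 10.49].

[0.60, 10.49]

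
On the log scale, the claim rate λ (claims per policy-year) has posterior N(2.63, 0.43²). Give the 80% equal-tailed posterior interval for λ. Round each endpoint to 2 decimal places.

[8.00, 24.07]

On the log scale the 80% interval is 2.63 ± 1.282 × 0.43 = [2.0789, 3.1811].
Exponentiate: [e^2.0789, e^3.1811] = [8.00, 24.07].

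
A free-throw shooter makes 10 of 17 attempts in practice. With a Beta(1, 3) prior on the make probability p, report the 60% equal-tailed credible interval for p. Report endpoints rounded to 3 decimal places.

[0.432, 0.616]

Posterior: Beta(1+10, 3+7) = Beta(11, 10).
Equal-tailed 60% interval: the 0.2 and 0.8 quantiles of Beta(11, 10).
Posterior mean ≈ 0.524, SD ≈ 0.106; a Normal approximation gives roughly [0.434, 0.613].
Exact: F⁻¹(0.2) = 0.432; F⁻¹(0.8) = 0.616.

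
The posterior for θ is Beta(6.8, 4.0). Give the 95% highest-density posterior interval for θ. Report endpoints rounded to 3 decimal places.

The posterior is unimodal and skewed, so the HPD interval has equal density at both endpoints and is the shortest 95% interval.
Solving f(0.357) = f(0.890) with F(0.890) − F(0.357) = 0.95 gives [0.357, 0.890].
For comparison, the equal-tailed interval is [0.338, 0.876]; the HPD is narrower and shifted toward the mode.

[0.357, 0.890]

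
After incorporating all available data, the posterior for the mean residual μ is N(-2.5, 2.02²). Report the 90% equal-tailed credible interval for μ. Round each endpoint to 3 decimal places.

The posterior is symmetric, so the 90% equal-tailed interval is μ = -2.5 ± z·2.02 with z = 1.645.
Half-width: 1.645 × 2.02 = 3.323.
-2.5 − 3.323 = -5.823; -2.5 + 3.323 = 0.823.

[-5.823, 0.823]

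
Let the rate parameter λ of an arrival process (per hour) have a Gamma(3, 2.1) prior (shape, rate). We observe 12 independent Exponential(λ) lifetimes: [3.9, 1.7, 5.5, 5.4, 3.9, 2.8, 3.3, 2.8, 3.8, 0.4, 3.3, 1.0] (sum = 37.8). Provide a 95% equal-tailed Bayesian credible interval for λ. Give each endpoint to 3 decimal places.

Posterior: Gamma(3+12, 2.1+37.8) = Gamma(15, 39.9) (shape, rate).
Equal-tailed 95% interval: Gamma(15, 39.9) quantiles at 0.025 and 0.975.
Posterior mean ≈ 0.376, SD ≈ 0.097; a Normal approximation gives roughly [0.186, 0.566].
Exact: lower = 0.210; upper = 0.589.

[0.210, 0.589]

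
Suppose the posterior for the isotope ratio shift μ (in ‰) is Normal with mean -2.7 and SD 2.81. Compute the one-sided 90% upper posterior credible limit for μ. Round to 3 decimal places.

0.901

Need U with P(μ ≤ U) = 0.90: U = -2.7 + z_{0.1}·2.81.
z = 1.282; U = -2.7 + 1.282 × 2.81 = 0.901.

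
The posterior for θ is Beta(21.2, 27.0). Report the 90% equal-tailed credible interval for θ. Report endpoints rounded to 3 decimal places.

[0.325, 0.558]

Posterior: Beta(21.2, 27.0).
Equal-tailed 90% interval: the 0.05 and 0.95 quantiles of Beta(21.2, 27.0).
Posterior mean ≈ 0.440, SD ≈ 0.071; a Normal approximation gives roughly [0.323, 0.556].
Exact: F⁻¹(0.05) = 0.325; F⁻¹(0.95) = 0.558.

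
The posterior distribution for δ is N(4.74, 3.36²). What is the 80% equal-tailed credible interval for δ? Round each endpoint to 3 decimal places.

[0.434, 9.046]

The posterior is symmetric, so the 80% equal-tailed interval is δ = 4.74 ± z·3.36 with z = 1.282.
Half-width: 1.282 × 3.36 = 4.306.
4.74 − 4.306 = 0.434; 4.74 + 4.306 = 9.046.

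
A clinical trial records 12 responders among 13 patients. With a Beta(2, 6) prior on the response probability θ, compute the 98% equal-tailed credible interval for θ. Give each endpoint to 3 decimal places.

[0.417, 0.871]

Posterior: Beta(2+12, 6+1) = Beta(14, 7).
Equal-tailed 98% interval: the 0.01 and 0.99 quantiles of Beta(14, 7).
Posterior mean ≈ 0.667, SD ≈ 0.101; a Normal approximation gives roughly [0.433, 0.900].
Exact: F⁻¹(0.01) = 0.417; F⁻¹(0.99) = 0.871.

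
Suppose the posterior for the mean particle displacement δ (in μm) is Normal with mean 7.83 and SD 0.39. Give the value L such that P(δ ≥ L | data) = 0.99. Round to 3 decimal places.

Need L with P(δ ≥ L) = 0.99: L = 7.83 − z_{0.01}·0.39.
z = 2.326; L = 7.83 − 2.326 × 0.39 = 6.923.

6.923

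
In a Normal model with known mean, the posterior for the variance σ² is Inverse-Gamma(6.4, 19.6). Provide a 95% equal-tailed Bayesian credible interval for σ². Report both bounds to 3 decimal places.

[1.603, 8.022]

Inverse-Gamma(6.4, 19.6) quantiles: F⁻¹(0.025) and F⁻¹(0.975).
Equivalently, 1/σ² ~ Gamma(6.4, rate = 19.6); invert its 0.975 and 0.025 quantiles.
Posterior mean ≈ 3.630, SD ≈ 1.730; a Normal approximation gives roughly [0.238, 7.021].
Exact: lower = 1.603; upper = 8.022.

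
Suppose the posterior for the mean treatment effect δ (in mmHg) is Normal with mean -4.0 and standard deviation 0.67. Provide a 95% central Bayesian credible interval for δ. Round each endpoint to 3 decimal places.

[-5.313, -2.687]

The posterior is symmetric, so the 95% equal-tailed interval is δ = -4.0 ± z·0.67 with z = 1.960.
Half-width: 1.960 × 0.67 = 1.313.
-4.0 − 1.313 = -5.313; -4.0 + 1.313 = -2.687.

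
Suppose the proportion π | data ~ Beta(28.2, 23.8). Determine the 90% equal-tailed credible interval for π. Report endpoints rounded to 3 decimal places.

[0.429, 0.654]

Posterior: Beta(28.2, 23.8).
Equal-tailed 90% interval: the 0.05 and 0.95 quantiles of Beta(28.2, 23.8).
Posterior mean ≈ 0.542, SD ≈ 0.068; a Normal approximation gives roughly [0.430, 0.655].
Exact: F⁻¹(0.05) = 0.429; F⁻¹(0.95) = 0.654.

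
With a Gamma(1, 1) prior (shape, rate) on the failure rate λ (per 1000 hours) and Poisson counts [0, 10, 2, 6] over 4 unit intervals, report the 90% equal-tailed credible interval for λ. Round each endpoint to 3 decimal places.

[2.488, 5.338]

Posterior: Gamma(1+18, 1+4) = Gamma(19, 5) (shape, rate).
Equal-tailed 90% interval: Gamma(19, 5) quantiles at 0.05 and 0.95.
Posterior mean ≈ 3.800, SD ≈ 0.872; a Normal approximation gives roughly [2.366, 5.234].
Exact: lower = 2.488; upper = 5.338.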